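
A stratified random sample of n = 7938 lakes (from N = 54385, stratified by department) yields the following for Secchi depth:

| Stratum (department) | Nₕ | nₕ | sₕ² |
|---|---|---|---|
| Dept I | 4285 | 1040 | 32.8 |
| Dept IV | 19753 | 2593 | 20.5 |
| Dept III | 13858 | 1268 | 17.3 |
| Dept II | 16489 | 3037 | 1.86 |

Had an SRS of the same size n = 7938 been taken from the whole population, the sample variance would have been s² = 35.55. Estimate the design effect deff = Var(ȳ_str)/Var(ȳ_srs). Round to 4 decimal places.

0.4981

Var(ȳ_str) = Σ Wₕ²(1−fₕ)sₕ²/nₕ with Wₕ = Nₕ/54385:
  Dept I: (4285/54385)²·(1−1040/4285)·32.8/1040 = 1.4826811 × 10^-4
  Dept IV: (19753/54385)²·(1−2593/19753)·20.5/2593 = 9.0603177 × 10^-4
  Dept III: (13858/54385)²·(1−1268/13858)·17.3/1268 = 8.0481279 × 10^-4
  Dept II: (16489/54385)²·(1−3037/16489)·1.86/3037 = 4.5929431 × 10^-5
  → Var(ȳ_str) = 0.0019050421.
Var(ȳ_srs) = (1 − 7938/54385)·35.55/7938 = 0.0038247852.
deff = 0.0019050421 / 0.0038247852 = 0.4981.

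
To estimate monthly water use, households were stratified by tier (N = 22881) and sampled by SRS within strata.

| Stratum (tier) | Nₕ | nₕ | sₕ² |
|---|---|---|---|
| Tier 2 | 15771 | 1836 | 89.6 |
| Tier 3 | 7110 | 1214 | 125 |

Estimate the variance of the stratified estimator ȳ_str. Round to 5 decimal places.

0.02873

Var(ȳ_str) = Σₕ Wₕ²(1 − fₕ)sₕ²/nₕ with Wₕ = Nₕ/N, N = 22881.
Tier 2: Wₕ = 0.68926183; term = 0.68926183²·(1 − 0.11641621)·89.6/1836 = 0.020485734.
Tier 3: Wₕ = 0.31073817; term = 0.31073817²·(1 − 0.17074543)·125/1214 = 0.0082445774.
Sum = 0.028730311.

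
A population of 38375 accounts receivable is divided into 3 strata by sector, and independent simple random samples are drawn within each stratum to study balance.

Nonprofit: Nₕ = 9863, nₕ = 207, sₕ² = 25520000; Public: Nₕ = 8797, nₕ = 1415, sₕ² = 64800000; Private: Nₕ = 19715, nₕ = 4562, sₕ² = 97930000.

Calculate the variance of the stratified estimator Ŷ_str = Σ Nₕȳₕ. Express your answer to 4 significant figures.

Var(Ŷ_str) = Σₕ Nₕ²(1 − fₕ)sₕ²/nₕ.
Nonprofit: 9863²·(1 − 207/9863)·25520000/207 = 1.1741312 × 10^13.
Public: 8797²·(1 − 1415/8797)·64800000/1415 = 2.9739057 × 10^12.
Private: 19715²·(1 − 4562/19715)·97930000/4562 = 6.4129208 × 10^12.
Sum = 2.1128139 × 10^13.

2.113 × 10^13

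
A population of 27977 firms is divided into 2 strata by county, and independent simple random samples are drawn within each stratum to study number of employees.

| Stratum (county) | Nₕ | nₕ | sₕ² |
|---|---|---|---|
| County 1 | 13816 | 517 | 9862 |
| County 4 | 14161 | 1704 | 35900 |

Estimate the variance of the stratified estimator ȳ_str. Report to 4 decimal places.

9.2261

Var(ȳ_str) = Σₕ Wₕ²(1 − fₕ)sₕ²/nₕ with Wₕ = Nₕ/N, N = 27977.
County 1: Wₕ = 0.49383422; term = 0.49383422²·(1 − 0.03742038)·9862/517 = 4.4778906.
County 4: Wₕ = 0.50616578; term = 0.50616578²·(1 − 0.12033049)·35900/1704 = 4.7482105.
Sum = 9.2261011.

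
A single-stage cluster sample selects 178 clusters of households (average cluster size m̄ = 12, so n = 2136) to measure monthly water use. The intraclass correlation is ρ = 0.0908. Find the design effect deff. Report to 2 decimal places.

deff = 1 + (12 − 1)·0.0908 = 1 + 0.9988 = 1.9988.

2.00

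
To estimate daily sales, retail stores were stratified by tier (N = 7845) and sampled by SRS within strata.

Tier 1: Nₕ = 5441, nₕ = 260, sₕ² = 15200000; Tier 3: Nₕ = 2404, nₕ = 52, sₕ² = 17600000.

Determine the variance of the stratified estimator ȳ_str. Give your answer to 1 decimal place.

57873.2

Var(ȳ_str) = Σₕ Wₕ²(1 − fₕ)sₕ²/nₕ with Wₕ = Nₕ/N, N = 7845.
Tier 1: Wₕ = 0.69356278; term = 0.69356278²·(1 − 0.04778533)·15200000/260 = 26777.909.
Tier 3: Wₕ = 0.30643722; term = 0.30643722²·(1 − 0.02163062)·17600000/52 = 31095.333.
Sum = 57873.242.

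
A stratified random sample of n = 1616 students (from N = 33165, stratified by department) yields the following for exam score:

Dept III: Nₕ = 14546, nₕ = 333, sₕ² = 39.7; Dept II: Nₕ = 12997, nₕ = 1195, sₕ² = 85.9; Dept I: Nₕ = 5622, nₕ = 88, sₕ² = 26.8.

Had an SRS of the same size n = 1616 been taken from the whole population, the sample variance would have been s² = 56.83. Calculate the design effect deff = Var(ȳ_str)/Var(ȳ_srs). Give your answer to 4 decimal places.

Var(ȳ_str) = Σ Wₕ²(1−fₕ)sₕ²/nₕ with Wₕ = Nₕ/33165:
  Dept III: (14546/33165)²·(1−333/14546)·39.7/333 = 0.022408646
  Dept II: (12997/33165)²·(1−1195/12997)·85.9/1195 = 0.010024529
  Dept I: (5622/33165)²·(1−88/5622)·26.8/88 = 0.0086143421
  → Var(ȳ_str) = 0.041047517.
Var(ȳ_srs) = (1 − 1616/33165)·56.83/1616 = 0.033453526.
deff = 0.041047517 / 0.033453526 = 1.2270.

1.2270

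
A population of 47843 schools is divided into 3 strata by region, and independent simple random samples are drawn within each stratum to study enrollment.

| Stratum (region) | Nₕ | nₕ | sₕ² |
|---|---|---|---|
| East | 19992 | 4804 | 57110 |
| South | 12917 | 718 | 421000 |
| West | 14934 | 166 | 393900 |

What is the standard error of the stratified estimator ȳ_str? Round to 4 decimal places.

Var(ȳ_str) = Σₕ Wₕ²(1 − fₕ)sₕ²/nₕ with Wₕ = Nₕ/N, N = 47843.
East: Wₕ = 0.41786677; term = 0.41786677²·(1 − 0.24029612)·57110/4804 = 1.5769909.
South: Wₕ = 0.26998725; term = 0.26998725²·(1 − 0.05558566)·421000/718 = 40.365165.
West: Wₕ = 0.31214598; term = 0.31214598²·(1 − 0.01111558)·393900/166 = 228.633.
Sum = 270.57516.
SE = √(270.57516) = 16.4492.

16.4492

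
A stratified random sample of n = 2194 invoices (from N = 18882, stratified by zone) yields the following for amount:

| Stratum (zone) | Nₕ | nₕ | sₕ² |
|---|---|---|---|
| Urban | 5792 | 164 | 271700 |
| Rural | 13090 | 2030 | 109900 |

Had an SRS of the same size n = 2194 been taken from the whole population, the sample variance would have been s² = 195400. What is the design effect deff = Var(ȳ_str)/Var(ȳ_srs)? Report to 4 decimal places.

2.2037

Var(ȳ_str) = Σ Wₕ²(1−fₕ)sₕ²/nₕ with Wₕ = Nₕ/18882:
  Urban: (5792/18882)²·(1−164/5792)·271700/164 = 151.47203
  Rural: (13090/18882)²·(1−2030/13090)·109900/2030 = 21.983682
  → Var(ȳ_str) = 173.45571.
Var(ȳ_srs) = (1 − 2194/18882)·195400/2194 = 78.712596.
deff = 173.45571 / 78.712596 = 2.2037.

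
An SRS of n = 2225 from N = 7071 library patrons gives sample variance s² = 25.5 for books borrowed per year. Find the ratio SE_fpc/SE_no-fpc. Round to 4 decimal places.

f = n/N = 2225/7071 = 0.31466554.
SE_no-fpc = √(s²/n) = 0.10705454; SE_fpc = √((1−f)s²/n) = 0.088625025.
Ratio = √(1−f) = 0.82784930.

0.8278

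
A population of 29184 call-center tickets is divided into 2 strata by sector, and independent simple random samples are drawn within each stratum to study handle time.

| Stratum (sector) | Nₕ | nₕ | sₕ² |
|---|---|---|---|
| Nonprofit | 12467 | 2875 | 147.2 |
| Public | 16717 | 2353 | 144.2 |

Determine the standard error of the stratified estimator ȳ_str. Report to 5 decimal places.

Var(ȳ_str) = Σₕ Wₕ²(1 − fₕ)sₕ²/nₕ with Wₕ = Nₕ/N, N = 29184.
Nonprofit: Wₕ = 0.42718613; term = 0.42718613²·(1 − 0.23060881)·147.2/2875 = 0.0071887182.
Public: Wₕ = 0.57281387; term = 0.57281387²·(1 − 0.14075492)·144.2/2353 = 0.01727776.
Sum = 0.024466478.
SE = √(0.024466478) = 0.15642.

0.15642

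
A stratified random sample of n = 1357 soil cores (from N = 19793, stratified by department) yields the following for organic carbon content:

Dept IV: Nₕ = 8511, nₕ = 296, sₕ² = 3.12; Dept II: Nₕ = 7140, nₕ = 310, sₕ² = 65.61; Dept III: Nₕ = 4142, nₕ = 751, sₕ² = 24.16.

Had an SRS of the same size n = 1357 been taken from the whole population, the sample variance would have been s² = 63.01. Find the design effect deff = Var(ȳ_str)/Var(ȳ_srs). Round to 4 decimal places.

Var(ȳ_str) = Σ Wₕ²(1−fₕ)sₕ²/nₕ with Wₕ = Nₕ/19793:
  Dept IV: (8511/19793)²·(1−296/8511)·3.12/296 = 0.0018811689
  Dept II: (7140/19793)²·(1−310/7140)·65.61/310 = 0.026345352
  Dept III: (4142/19793)²·(1−751/4142)·24.16/751 = 0.0011533779
  → Var(ȳ_str) = 0.029379899.
Var(ȳ_srs) = (1 − 1357/19793)·63.01/1357 = 0.04324986.
deff = 0.029379899 / 0.04324986 = 0.6793.

0.6793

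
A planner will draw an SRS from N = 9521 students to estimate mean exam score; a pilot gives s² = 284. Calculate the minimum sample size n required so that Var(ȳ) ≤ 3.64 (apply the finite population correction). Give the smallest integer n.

Without fpc, n₀ = s²/D = 284/3.64 = 78.0220.
With fpc, (1 − n/N)·s²/n ≤ D requires n ≥ n₀/(1 + n₀/N) = 78.0220/(1 + 78.0220/9521) = 77.3878.
Rounding up, n = 78.

78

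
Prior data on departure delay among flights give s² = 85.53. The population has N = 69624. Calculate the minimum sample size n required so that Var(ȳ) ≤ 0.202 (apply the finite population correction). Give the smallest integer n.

421

Without fpc, n₀ = s²/D = 85.53/0.202 = 423.4158.
With fpc, (1 − n/N)·s²/n ≤ D requires n ≥ n₀/(1 + n₀/N) = 423.4158/(1 + 423.4158/69624) = 420.8564.
Rounding up, n = 421.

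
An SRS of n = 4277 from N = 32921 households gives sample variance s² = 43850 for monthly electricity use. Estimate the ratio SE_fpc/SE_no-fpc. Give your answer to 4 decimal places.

0.9328

f = n/N = 4277/32921 = 0.12991707.
SE_no-fpc = √(s²/n) = 3.2019546; SE_fpc = √((1−f)s²/n) = 2.9867268.
Ratio = √(1−f) = 0.93278236.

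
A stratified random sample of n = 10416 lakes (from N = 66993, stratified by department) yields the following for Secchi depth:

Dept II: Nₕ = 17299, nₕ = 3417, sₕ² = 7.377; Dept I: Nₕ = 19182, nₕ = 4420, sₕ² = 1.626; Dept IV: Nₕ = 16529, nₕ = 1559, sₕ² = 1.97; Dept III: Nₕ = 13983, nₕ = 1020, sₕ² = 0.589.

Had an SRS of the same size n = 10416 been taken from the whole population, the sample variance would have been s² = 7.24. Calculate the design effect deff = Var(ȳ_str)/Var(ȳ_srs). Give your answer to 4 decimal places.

0.3947

Var(ȳ_str) = Σ Wₕ²(1−fₕ)sₕ²/nₕ with Wₕ = Nₕ/66993:
  Dept II: (17299/66993)²·(1−3417/17299)·7.377/3417 = 1.1551782 × 10^-4
  Dept I: (19182/66993)²·(1−4420/19182)·1.626/4420 = 2.321018 × 10^-5
  Dept IV: (16529/66993)²·(1−1559/16529)·1.97/1559 = 6.9667406 × 10^-5
  Dept III: (13983/66993)²·(1−1020/13983)·0.589/1020 = 2.3321804 × 10^-5
  → Var(ȳ_str) = 2.3171721 × 10^-4.
Var(ȳ_srs) = (1 − 10416/66993)·7.24/10416 = 5.8701349 × 10^-4.
deff = (2.3171721 × 10^-4) / (5.8701349 × 10^-4) = 0.3947.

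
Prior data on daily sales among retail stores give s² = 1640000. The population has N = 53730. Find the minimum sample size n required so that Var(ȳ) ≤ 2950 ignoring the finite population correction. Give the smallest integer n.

Without fpc, n₀ = s²/D = 1640000/2950 = 555.9322.
Rounding up, n = 556.

556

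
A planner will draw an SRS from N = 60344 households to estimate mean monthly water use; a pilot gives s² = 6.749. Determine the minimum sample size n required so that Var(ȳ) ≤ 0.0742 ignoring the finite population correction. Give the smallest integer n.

91

Without fpc, n₀ = s²/D = 6.749/0.0742 = 90.9569.
Rounding up, n = 91.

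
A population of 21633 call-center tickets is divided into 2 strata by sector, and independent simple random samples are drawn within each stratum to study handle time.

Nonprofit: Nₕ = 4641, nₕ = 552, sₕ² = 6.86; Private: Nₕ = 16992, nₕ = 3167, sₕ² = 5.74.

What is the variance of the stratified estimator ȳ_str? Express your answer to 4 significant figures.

0.001414

Var(ȳ_str) = Σₕ Wₕ²(1 − fₕ)sₕ²/nₕ with Wₕ = Nₕ/N, N = 21633.
Nonprofit: Wₕ = 0.21453335; term = 0.21453335²·(1 − 0.11893988)·6.86/552 = 5.0394161 × 10^-4.
Private: Wₕ = 0.78546665; term = 0.78546665²·(1 − 0.18638183)·5.74/3167 = 9.097875 × 10^-4.
Sum = 0.0014137291.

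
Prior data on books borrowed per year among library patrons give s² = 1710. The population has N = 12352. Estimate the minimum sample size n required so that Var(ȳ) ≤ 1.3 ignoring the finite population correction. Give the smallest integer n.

Without fpc, n₀ = s²/D = 1710/1.3 = 1315.3846.
Rounding up, n = 1316.

1316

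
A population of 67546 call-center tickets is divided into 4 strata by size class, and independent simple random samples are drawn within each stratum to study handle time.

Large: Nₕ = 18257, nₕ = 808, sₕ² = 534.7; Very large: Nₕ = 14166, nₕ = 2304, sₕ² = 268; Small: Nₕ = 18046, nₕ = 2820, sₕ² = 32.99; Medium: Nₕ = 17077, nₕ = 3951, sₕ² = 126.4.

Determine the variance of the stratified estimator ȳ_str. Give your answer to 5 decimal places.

0.05277

Var(ȳ_str) = Σₕ Wₕ²(1 − fₕ)sₕ²/nₕ with Wₕ = Nₕ/N, N = 67546.
Large: Wₕ = 0.27028988; term = 0.27028988²·(1 − 0.04425700)·534.7/808 = 0.046206121.
Very large: Wₕ = 0.20972374; term = 0.20972374²·(1 − 0.16264295)·268/2304 = 0.0042840862.
Small: Wₕ = 0.26716608; term = 0.26716608²·(1 − 0.15626732)·32.99/2820 = 7.0453198 × 10^-4.
Medium: Wₕ = 0.25282030; term = 0.25282030²·(1 − 0.23136382)·126.4/3951 = 0.0015717546.
Sum = 0.052766494.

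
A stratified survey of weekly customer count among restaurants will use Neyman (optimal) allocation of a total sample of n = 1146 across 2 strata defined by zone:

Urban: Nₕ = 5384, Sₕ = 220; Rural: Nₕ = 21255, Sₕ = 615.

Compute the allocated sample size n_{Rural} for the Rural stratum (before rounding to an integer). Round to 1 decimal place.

Neyman allocation: nₕ = n·NₕSₕ / Σⱼ NⱼSⱼ.
Σ NⱼSⱼ = 5384·220 + 21255·615 = 1.4256305 × 10^7.
n_{Rural} = 1146·21255·615 / (1.4256305 × 10^7) = 1050.8.

1050.8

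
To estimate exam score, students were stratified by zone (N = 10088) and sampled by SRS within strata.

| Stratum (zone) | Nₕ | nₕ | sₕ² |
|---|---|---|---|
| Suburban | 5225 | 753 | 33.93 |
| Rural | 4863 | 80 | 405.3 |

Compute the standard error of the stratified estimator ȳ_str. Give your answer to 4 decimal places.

1.0809

Var(ȳ_str) = Σₕ Wₕ²(1 − fₕ)sₕ²/nₕ with Wₕ = Nₕ/N, N = 10088.
Suburban: Wₕ = 0.51794211; term = 0.51794211²·(1 − 0.14411483)·33.93/753 = 0.010345865.
Rural: Wₕ = 0.48205789; term = 0.48205789²·(1 − 0.01645075)·405.3/80 = 1.1579268.
Sum = 1.1682727.
SE = √(1.1682727) = 1.0809.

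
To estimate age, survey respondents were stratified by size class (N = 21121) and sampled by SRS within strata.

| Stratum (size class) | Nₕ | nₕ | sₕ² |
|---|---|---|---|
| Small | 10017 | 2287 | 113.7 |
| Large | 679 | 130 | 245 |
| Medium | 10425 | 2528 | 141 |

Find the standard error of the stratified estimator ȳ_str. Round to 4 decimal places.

Var(ȳ_str) = Σₕ Wₕ²(1 − fₕ)sₕ²/nₕ with Wₕ = Nₕ/N, N = 21121.
Small: Wₕ = 0.47426732; term = 0.47426732²·(1 − 0.22831187)·113.7/2287 = 0.008629438.
Large: Wₕ = 0.03214810; term = 0.03214810²·(1 − 0.19145803)·245/130 = 0.001574838.
Medium: Wₕ = 0.49358458; term = 0.49358458²·(1 − 0.24249400)·141/2528 = 0.010293221.
Sum = 0.020497497.
SE = √(0.020497497) = 0.1432.

0.1432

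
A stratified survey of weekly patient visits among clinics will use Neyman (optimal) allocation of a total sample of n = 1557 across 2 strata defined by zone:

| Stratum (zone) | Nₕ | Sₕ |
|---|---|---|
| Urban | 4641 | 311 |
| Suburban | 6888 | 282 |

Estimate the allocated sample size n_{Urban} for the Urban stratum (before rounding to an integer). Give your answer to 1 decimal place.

663.7

Neyman allocation: nₕ = n·NₕSₕ / Σⱼ NⱼSⱼ.
Σ NⱼSⱼ = 4641·311 + 6888·282 = 3.385767 × 10^6.
n_{Urban} = 1557·4641·311 / (3.385767 × 10^6) = 663.7.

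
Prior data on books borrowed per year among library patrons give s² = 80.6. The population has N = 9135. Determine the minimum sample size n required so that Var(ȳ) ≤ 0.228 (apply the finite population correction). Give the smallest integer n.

Without fpc, n₀ = s²/D = 80.6/0.228 = 353.5088.
With fpc, (1 − n/N)·s²/n ≤ D requires n ≥ n₀/(1 + n₀/N) = 353.5088/(1 + 353.5088/9135) = 340.3383.
Rounding up, n = 341.

341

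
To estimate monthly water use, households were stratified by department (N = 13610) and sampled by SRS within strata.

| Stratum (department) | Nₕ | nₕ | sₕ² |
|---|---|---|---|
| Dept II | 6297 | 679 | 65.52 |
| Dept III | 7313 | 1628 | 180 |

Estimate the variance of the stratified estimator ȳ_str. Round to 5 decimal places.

0.04324

Var(ȳ_str) = Σₕ Wₕ²(1 − fₕ)sₕ²/nₕ with Wₕ = Nₕ/N, N = 13610.
Dept II: Wₕ = 0.46267450; term = 0.46267450²·(1 − 0.10782912)·65.52/679 = 0.018429065.
Dept III: Wₕ = 0.53732550; term = 0.53732550²·(1 − 0.22261726)·180/1628 = 0.024815778.
Sum = 0.043244843.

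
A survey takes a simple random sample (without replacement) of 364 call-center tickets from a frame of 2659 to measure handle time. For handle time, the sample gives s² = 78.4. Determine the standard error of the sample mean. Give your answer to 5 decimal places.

Under SRS without replacement, Var(ȳ) = (1 − f)·s²/n with f = n/N = 364/2659 = 0.13689357.
Var(ȳ) = (1 − 0.13689357)·78.4/364 = 0.86310643·0.21538462 = 0.18589985.
SE(ȳ) = √(0.18589985) = 0.43116.

0.43116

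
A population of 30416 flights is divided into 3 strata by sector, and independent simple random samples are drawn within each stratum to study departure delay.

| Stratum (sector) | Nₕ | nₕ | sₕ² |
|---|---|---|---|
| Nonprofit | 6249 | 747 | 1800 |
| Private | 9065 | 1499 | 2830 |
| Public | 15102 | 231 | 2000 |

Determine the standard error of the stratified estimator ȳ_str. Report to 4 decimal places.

Var(ȳ_str) = Σₕ Wₕ²(1 − fₕ)sₕ²/nₕ with Wₕ = Nₕ/N, N = 30416.
Nonprofit: Wₕ = 0.20545108; term = 0.20545108²·(1 − 0.11953913)·1800/747 = 0.089552727.
Private: Wₕ = 0.29803393; term = 0.29803393²·(1 − 0.16536128)·2830/1499 = 0.13996349.
Public: Wₕ = 0.49651499; term = 0.49651499²·(1 − 0.01529599)·2000/231 = 2.1017858.
Sum = 2.331302.
SE = √(2.331302) = 1.5269.

1.5269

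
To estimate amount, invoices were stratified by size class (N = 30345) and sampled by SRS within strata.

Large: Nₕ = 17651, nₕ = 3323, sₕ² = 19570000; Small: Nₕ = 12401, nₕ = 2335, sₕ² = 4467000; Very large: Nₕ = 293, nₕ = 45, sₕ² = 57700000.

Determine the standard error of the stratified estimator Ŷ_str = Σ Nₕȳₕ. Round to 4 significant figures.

Var(Ŷ_str) = Σₕ Nₕ²(1 − fₕ)sₕ²/nₕ.
Large: 17651²·(1 − 3323/17651)·19570000/3323 = 1.4894138 × 10^12.
Small: 12401²·(1 − 2335/12401)·4467000/2335 = 2.3880461 × 10^11.
Very large: 293²·(1 − 45/293)·57700000/45 = 9.3171396 × 10^10.
Sum = 1.8213898 × 10^12.
SE = √(1.8213898 × 10^12) = 1.350 × 10^6.

1.350 × 10^6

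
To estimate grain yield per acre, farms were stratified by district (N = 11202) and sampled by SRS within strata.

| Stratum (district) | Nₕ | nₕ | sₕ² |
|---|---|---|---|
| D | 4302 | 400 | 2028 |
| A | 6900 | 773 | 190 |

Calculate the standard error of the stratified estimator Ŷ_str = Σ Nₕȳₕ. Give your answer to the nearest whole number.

Var(Ŷ_str) = Σₕ Nₕ²(1 − fₕ)sₕ²/nₕ.
D: 4302²·(1 − 400/4302)·2028/400 = 8.5107068 × 10^7.
A: 6900²·(1 − 773/6900)·190/773 = 1.0391329 × 10^7.
Sum = 9.5498397 × 10^7.
SE = √(9.5498397 × 10^7) = 9772.

9772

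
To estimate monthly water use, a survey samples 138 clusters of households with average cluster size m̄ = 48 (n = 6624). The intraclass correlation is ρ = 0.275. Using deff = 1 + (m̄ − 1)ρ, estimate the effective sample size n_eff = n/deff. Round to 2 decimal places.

475.69

deff = 1 + (48 − 1)·0.275 = 1 + 12.925 = 13.925.
n_eff = 6624 / 13.925 = 475.69.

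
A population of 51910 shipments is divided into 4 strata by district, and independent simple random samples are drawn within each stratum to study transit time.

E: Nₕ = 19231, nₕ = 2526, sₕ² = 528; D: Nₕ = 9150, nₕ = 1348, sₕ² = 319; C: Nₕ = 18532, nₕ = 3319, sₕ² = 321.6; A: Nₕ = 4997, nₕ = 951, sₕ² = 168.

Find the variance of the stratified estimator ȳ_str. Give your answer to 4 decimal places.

0.0427

Var(ȳ_str) = Σₕ Wₕ²(1 − fₕ)sₕ²/nₕ with Wₕ = Nₕ/N, N = 51910.
E: Wₕ = 0.37046812; term = 0.37046812²·(1 − 0.13135042)·528/2526 = 0.024919933.
D: Wₕ = 0.17626662; term = 0.17626662²·(1 − 0.14732240)·319/1348 = 0.006269397.
C: Wₕ = 0.35700250; term = 0.35700250²·(1 − 0.17909562)·321.6/3319 = 0.010137804.
A: Wₕ = 0.09626276; term = 0.09626276²·(1 − 0.19031419)·168/951 = 0.0013254457.
Sum = 0.04265258.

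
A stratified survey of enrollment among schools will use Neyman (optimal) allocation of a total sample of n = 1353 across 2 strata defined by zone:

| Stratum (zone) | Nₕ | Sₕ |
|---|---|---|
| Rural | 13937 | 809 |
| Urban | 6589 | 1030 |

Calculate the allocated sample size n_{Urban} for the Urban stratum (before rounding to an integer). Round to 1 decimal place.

Neyman allocation: nₕ = n·NₕSₕ / Σⱼ NⱼSⱼ.
Σ NⱼSⱼ = 13937·809 + 6589·1030 = 1.8061703 × 10^7.
n_{Urban} = 1353·6589·1030 / (1.8061703 × 10^7) = 508.4.

508.4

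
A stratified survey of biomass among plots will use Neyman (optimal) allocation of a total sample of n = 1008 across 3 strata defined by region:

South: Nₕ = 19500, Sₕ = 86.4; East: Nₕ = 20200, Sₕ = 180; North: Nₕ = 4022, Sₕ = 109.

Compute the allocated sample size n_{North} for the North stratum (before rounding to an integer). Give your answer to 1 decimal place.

Neyman allocation: nₕ = n·NₕSₕ / Σⱼ NⱼSⱼ.
Σ NⱼSⱼ = 19500·86.4 + 20200·180 + 4022·109 = 5.759198 × 10^6.
n_{North} = 1008·4022·109 / (5.759198 × 10^6) = 76.7.

76.7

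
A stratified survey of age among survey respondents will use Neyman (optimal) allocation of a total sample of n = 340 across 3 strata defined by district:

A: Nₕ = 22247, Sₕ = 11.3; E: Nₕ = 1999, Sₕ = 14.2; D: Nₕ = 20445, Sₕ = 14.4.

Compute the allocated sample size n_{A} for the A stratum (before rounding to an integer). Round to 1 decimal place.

148.9

Neyman allocation: nₕ = n·NₕSₕ / Σⱼ NⱼSⱼ.
Σ NⱼSⱼ = 22247·11.3 + 1999·14.2 + 20445·14.4 = 574184.9.
n_{A} = 340·22247·11.3 / 574184.9 = 148.9.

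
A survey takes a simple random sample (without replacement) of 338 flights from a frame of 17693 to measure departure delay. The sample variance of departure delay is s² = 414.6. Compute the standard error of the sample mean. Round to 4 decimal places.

1.0969

Under SRS without replacement, Var(ȳ) = (1 − f)·s²/n with f = n/N = 338/17693 = 0.01910360.
Var(ȳ) = (1 − 0.01910360)·414.6/338 = 0.98089640·1.2266272 = 1.2031942.
SE(ȳ) = √(1.2031942) = 1.0969.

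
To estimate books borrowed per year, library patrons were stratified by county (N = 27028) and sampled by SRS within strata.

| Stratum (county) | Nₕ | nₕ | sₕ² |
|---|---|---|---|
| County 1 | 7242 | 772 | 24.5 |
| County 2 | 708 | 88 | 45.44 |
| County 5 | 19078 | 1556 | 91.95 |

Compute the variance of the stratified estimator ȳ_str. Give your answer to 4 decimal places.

Var(ȳ_str) = Σₕ Wₕ²(1 − fₕ)sₕ²/nₕ with Wₕ = Nₕ/N, N = 27028.
County 1: Wₕ = 0.26794435; term = 0.26794435²·(1 − 0.10660039)·24.5/772 = 0.0020355593.
County 2: Wₕ = 0.02619506; term = 0.02619506²·(1 − 0.12429379)·45.44/88 = 3.1027928 × 10^-4.
County 5: Wₕ = 0.70586059; term = 0.70586059²·(1 − 0.08155991)·91.95/1556 = 0.027041504.
Sum = 0.029387343.

0.0294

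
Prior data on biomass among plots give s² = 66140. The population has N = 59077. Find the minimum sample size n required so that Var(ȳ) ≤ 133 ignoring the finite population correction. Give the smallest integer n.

Without fpc, n₀ = s²/D = 66140/133 = 497.2932.
Rounding up, n = 498.

498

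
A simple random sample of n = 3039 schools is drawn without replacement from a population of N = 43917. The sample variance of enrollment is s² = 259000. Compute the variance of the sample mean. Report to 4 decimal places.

Under SRS without replacement, Var(ȳ) = (1 − f)·s²/n with f = n/N = 3039/43917 = 0.06919872.
Var(ȳ) = (1 − 0.06919872)·259000/3039 = 0.93080128·85.225403 = 79.327915.

79.3279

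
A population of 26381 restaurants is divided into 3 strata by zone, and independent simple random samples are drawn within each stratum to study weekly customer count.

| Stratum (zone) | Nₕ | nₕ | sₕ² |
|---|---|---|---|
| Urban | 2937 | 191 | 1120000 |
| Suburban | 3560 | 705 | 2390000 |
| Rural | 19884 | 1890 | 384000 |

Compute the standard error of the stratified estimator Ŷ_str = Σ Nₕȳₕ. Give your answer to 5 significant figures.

392990

Var(Ŷ_str) = Σₕ Nₕ²(1 − fₕ)sₕ²/nₕ.
Urban: 2937²·(1 − 191/2937)·1120000/191 = 4.7292158 × 10^10.
Suburban: 3560²·(1 − 705/3560)·2390000/705 = 3.4456003 × 10^10.
Rural: 19884²·(1 − 1890/19884)·384000/1890 = 7.2694389 × 10^10.
Sum = 1.5444255 × 10^11.
SE = √(1.5444255 × 10^11) = 392990.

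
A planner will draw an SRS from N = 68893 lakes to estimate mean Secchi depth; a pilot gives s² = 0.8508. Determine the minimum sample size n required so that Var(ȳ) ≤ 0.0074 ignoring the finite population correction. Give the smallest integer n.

Without fpc, n₀ = s²/D = 0.8508/0.0074 = 114.9730.
Rounding up, n = 115.

115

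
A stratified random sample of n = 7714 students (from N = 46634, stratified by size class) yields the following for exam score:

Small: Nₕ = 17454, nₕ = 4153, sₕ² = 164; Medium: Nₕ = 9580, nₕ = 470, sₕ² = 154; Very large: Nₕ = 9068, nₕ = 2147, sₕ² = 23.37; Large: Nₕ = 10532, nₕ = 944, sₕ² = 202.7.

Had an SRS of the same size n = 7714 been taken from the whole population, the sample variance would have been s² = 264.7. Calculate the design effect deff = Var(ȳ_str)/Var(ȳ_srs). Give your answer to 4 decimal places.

0.9655

Var(ȳ_str) = Σ Wₕ²(1−fₕ)sₕ²/nₕ with Wₕ = Nₕ/46634:
  Small: (17454/46634)²·(1−4153/17454)·164/4153 = 0.0042155655
  Medium: (9580/46634)²·(1−470/9580)·154/470 = 0.013149263
  Very large: (9068/46634)²·(1−2147/9068)·23.37/2147 = 3.1412441 × 10^-4
  Large: (10532/46634)²·(1−944/10532)·202.7/944 = 0.0099704622
  → Var(ȳ_str) = 0.027649415.
Var(ȳ_srs) = (1 − 7714/46634)·264.7/7714 = 0.028638118.
deff = 0.027649415 / 0.028638118 = 0.9655.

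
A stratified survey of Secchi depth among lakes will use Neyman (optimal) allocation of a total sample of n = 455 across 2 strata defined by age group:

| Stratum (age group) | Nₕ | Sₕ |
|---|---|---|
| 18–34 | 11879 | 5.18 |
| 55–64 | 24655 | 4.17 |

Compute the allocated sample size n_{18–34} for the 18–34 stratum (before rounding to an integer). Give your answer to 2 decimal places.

Neyman allocation: nₕ = n·NₕSₕ / Σⱼ NⱼSⱼ.
Σ NⱼSⱼ = 11879·5.18 + 24655·4.17 = 164344.57.
n_{18–34} = 455·11879·5.18 / 164344.57 = 170.36.

170.36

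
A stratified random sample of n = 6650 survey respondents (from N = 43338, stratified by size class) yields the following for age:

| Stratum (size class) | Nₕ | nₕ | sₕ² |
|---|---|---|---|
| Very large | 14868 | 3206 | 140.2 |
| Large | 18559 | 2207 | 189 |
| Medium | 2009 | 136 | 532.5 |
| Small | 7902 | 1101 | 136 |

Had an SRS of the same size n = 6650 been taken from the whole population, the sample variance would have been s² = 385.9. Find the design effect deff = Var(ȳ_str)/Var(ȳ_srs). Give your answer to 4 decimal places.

0.5955

Var(ȳ_str) = Σ Wₕ²(1−fₕ)sₕ²/nₕ with Wₕ = Nₕ/43338:
  Very large: (14868/43338)²·(1−3206/14868)·140.2/3206 = 0.0040371265
  Large: (18559/43338)²·(1−2207/18559)·189/2207 = 0.013837167
  Medium: (2009/43338)²·(1−136/2009)·532.5/136 = 0.0078444173
  Small: (7902/43338)²·(1−1101/7902)·136/1101 = 0.0035344648
  → Var(ȳ_str) = 0.029253176.
Var(ȳ_srs) = (1 − 6650/43338)·385.9/6650 = 0.04912565.
deff = 0.029253176 / 0.04912565 = 0.5955.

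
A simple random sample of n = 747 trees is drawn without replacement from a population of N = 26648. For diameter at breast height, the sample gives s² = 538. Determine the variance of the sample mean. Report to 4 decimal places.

0.7000

Under SRS without replacement, Var(ȳ) = (1 − f)·s²/n with f = n/N = 747/26648 = 0.02803212.
Var(ȳ) = (1 − 0.02803212)·538/747 = 0.97196788·0.72021419 = 0.70002506.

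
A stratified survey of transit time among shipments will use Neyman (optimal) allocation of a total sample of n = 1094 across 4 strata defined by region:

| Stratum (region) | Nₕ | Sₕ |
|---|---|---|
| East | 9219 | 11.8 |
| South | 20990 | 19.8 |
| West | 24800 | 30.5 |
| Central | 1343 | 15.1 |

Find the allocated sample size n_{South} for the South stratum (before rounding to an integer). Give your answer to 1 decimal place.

Neyman allocation: nₕ = n·NₕSₕ / Σⱼ NⱼSⱼ.
Σ NⱼSⱼ = 9219·11.8 + 20990·19.8 + 24800·30.5 + 1343·15.1 = 1.3010655 × 10^6.
n_{South} = 1094·20990·19.8 / (1.3010655 × 10^6) = 349.5.

349.5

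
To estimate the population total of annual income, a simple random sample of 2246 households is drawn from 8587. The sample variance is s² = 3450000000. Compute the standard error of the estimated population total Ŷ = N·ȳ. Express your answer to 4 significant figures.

9.145 × 10^6

Var(Ŷ) = N²·Var(ȳ) = N²·(1 − n/N)·s²/n.
f = 2246/8587 = 0.26155817; Var(ȳ) = 0.73844183·3450000000/2246 = 1.134294 × 10^6.
Var(Ŷ) = 8587² · (1.134294 × 10^6) = 8.3638948 × 10^13.
SE(Ŷ) = √(8.3638948 × 10^13) = 9.145 × 10^6.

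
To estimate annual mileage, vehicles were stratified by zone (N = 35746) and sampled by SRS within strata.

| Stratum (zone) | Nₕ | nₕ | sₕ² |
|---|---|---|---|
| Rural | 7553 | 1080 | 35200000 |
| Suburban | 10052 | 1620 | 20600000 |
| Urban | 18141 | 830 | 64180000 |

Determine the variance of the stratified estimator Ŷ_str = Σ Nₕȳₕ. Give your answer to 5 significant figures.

Var(Ŷ_str) = Σₕ Nₕ²(1 − fₕ)sₕ²/nₕ.
Rural: 7553²·(1 − 1080/7553)·35200000/1080 = 1.5934704 × 10^12.
Suburban: 10052²·(1 − 1620/10052)·20600000/1620 = 1.0777928 × 10^12.
Urban: 18141²·(1 − 830/18141)·64180000/830 = 2.4283149 × 10^13.
Sum = 2.6954412 × 10^13.

2.6954 × 10^13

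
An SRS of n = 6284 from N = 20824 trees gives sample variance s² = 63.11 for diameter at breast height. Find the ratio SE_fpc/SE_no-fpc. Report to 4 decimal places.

0.8356

f = n/N = 6284/20824 = 0.30176719.
SE_no-fpc = √(s²/n) = 0.1002146; SE_fpc = √((1−f)s²/n) = 0.083739647.
Ratio = √(1−f) = 0.83560326.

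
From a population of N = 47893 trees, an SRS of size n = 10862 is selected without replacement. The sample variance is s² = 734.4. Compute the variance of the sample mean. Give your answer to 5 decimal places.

0.05228

Under SRS without replacement, Var(ȳ) = (1 − f)·s²/n with f = n/N = 10862/47893 = 0.22679724.
Var(ȳ) = (1 − 0.22679724)·734.4/10862 = 0.77320276·0.067611858 = 0.052277675.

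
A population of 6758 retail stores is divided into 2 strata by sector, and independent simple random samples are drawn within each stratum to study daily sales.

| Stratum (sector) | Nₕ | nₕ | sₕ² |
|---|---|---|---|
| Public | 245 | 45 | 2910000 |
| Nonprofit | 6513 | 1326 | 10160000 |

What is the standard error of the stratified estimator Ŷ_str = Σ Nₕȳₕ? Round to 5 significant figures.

Var(Ŷ_str) = Σₕ Nₕ²(1 − fₕ)sₕ²/nₕ.
Public: 245²·(1 − 45/245)·2910000/45 = 3.1686667 × 10^9.
Nonprofit: 6513²·(1 − 1326/6513)·10160000/1326 = 2.5884961 × 10^11.
Sum = 2.6201828 × 10^11.
SE = √(2.6201828 × 10^11) = 511880.

511880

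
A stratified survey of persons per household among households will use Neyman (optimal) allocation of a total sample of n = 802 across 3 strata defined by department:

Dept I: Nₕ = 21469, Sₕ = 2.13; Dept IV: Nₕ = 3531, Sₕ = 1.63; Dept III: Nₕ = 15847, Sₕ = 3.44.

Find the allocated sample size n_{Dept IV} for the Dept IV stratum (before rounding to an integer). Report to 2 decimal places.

43.55

Neyman allocation: nₕ = n·NₕSₕ / Σⱼ NⱼSⱼ.
Σ NⱼSⱼ = 21469·2.13 + 3531·1.63 + 15847·3.44 = 105998.18.
n_{Dept IV} = 802·3531·1.63 / 105998.18 = 43.55.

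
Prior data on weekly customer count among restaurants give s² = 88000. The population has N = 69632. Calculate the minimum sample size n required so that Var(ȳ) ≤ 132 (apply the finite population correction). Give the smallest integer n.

Without fpc, n₀ = s²/D = 88000/132 = 666.6667.
With fpc, (1 − n/N)·s²/n ≤ D requires n ≥ n₀/(1 + n₀/N) = 666.6667/(1 + 666.6667/69632) = 660.3445.
Rounding up, n = 661.

661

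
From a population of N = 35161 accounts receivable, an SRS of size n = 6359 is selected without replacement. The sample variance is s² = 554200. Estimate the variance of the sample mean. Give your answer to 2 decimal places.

Under SRS without replacement, Var(ȳ) = (1 − f)·s²/n with f = n/N = 6359/35161 = 0.18085379.
Var(ȳ) = (1 − 0.18085379)·554200/6359 = 0.81914621·87.152068 = 71.390286.

71.39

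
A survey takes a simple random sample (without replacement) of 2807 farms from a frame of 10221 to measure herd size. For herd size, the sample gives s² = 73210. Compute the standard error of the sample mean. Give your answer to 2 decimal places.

4.35

Under SRS without replacement, Var(ȳ) = (1 − f)·s²/n with f = n/N = 2807/10221 = 0.27463066.
Var(ȳ) = (1 − 0.27463066)·73210/2807 = 0.72536934·26.081226 = 18.918521.
SE(ȳ) = √(18.918521) = 4.35.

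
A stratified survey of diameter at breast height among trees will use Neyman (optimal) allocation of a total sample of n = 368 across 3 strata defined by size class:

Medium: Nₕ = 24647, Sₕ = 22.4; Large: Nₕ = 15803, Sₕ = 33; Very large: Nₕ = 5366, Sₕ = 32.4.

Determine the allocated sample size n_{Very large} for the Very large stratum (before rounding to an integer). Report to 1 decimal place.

Neyman allocation: nₕ = n·NₕSₕ / Σⱼ NⱼSⱼ.
Σ NⱼSⱼ = 24647·22.4 + 15803·33 + 5366·32.4 = 1.2474502 × 10^6.
n_{Very large} = 368·5366·32.4 / (1.2474502 × 10^6) = 51.3.

51.3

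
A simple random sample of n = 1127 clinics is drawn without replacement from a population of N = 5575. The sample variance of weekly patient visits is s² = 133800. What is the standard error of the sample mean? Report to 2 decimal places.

9.73

Under SRS without replacement, Var(ȳ) = (1 − f)·s²/n with f = n/N = 1127/5575 = 0.20215247.
Var(ȳ) = (1 − 0.20215247)·133800/1127 = 0.79784753·118.72227 = 94.722272.
SE(ȳ) = √(94.722272) = 9.73.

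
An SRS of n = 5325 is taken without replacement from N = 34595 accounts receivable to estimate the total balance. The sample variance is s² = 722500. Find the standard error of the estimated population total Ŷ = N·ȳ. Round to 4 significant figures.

Var(Ŷ) = N²·Var(ȳ) = N²·(1 − n/N)·s²/n.
f = 5325/34595 = 0.15392398; Var(ȳ) = 0.84607602·722500/5325 = 114.79623.
Var(Ŷ) = 34595² · 114.79623 = 1.3738974 × 10^11.
SE(Ŷ) = √(1.3738974 × 10^11) = 370700.

370700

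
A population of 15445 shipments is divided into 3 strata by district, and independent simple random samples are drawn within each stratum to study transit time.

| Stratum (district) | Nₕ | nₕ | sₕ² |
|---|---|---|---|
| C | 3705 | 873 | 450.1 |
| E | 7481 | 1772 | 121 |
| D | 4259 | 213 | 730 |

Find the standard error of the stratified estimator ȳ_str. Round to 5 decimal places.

Var(ȳ_str) = Σₕ Wₕ²(1 − fₕ)sₕ²/nₕ with Wₕ = Nₕ/N, N = 15445.
C: Wₕ = 0.23988346; term = 0.23988346²·(1 − 0.23562753)·450.1/873 = 0.022677773.
E: Wₕ = 0.48436387; term = 0.48436387²·(1 − 0.23686673)·121/1772 = 0.012225469.
D: Wₕ = 0.27575267; term = 0.27575267²·(1 − 0.05001174)·730/213 = 0.24757167.
Sum = 0.28247491.
SE = √(0.28247491) = 0.53148.

0.53148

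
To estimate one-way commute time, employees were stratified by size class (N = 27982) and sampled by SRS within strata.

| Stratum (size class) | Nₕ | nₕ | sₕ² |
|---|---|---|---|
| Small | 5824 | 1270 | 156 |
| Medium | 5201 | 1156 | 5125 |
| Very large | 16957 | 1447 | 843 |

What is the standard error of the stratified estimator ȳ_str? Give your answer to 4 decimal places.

Var(ȳ_str) = Σₕ Wₕ²(1 − fₕ)sₕ²/nₕ with Wₕ = Nₕ/N, N = 27982.
Small: Wₕ = 0.20813380; term = 0.20813380²·(1 − 0.21806319)·156/1270 = 0.0041608089.
Medium: Wₕ = 0.18586949; term = 0.18586949²·(1 − 0.22226495)·5125/1156 = 0.11911979.
Very large: Wₕ = 0.60599671; term = 0.60599671²·(1 − 0.08533349)·843/1447 = 0.19568717.
Sum = 0.31896777.
SE = √(0.31896777) = 0.5648.

0.5648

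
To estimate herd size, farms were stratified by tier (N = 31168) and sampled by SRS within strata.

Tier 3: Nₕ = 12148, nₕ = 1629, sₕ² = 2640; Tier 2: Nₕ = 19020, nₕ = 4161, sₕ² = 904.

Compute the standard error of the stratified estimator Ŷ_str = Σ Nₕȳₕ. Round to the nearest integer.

Var(Ŷ_str) = Σₕ Nₕ²(1 − fₕ)sₕ²/nₕ.
Tier 3: 12148²·(1 − 1629/12148)·2640/1629 = 2.0709141 × 10^8.
Tier 2: 19020²·(1 − 4161/19020)·904/4161 = 6.1400345 × 10^7.
Sum = 2.6849176 × 10^8.
SE = √(2.6849176 × 10^8) = 16386.

16386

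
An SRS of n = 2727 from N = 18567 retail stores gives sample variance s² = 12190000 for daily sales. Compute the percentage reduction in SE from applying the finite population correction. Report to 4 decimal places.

7.6352

f = n/N = 2727/18567 = 0.14687349.
SE_no-fpc = √(s²/n) = 66.858909; SE_fpc = √((1−f)s²/n) = 61.754129.
Ratio = √(1−f) = 0.92364848. Reduction = 100·(1 − 0.92364848) = 7.6352%.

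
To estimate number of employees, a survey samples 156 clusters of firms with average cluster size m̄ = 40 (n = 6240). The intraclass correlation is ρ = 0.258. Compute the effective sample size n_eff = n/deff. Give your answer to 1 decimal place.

564.1

deff = 1 + (40 − 1)·0.258 = 1 + 10.062 = 11.062.
n_eff = 6240 / 11.062 = 564.1.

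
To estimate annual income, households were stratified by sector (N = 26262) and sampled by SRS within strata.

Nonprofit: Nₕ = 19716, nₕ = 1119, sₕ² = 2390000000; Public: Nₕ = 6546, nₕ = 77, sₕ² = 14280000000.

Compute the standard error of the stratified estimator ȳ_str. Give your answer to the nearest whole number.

Var(ȳ_str) = Σₕ Wₕ²(1 − fₕ)sₕ²/nₕ with Wₕ = Nₕ/N, N = 26262.
Nonprofit: Wₕ = 0.75074252; term = 0.75074252²·(1 − 0.05675593)·2390000000/1119 = 1.1354654 × 10^6.
Public: Wₕ = 0.24925748; term = 0.24925748²·(1 − 0.01176291)·14280000000/77 = 1.1386626 × 10^7.
Sum = 1.2522091 × 10^7.
SE = √(1.2522091 × 10^7) = 3539.

3539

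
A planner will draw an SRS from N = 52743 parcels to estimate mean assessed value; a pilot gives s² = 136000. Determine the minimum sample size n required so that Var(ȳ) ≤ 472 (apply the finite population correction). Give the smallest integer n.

Without fpc, n₀ = s²/D = 136000/472 = 288.1356.
With fpc, (1 − n/N)·s²/n ≤ D requires n ≥ n₀/(1 + n₀/N) = 288.1356/(1 + 288.1356/52743) = 286.5701.
Rounding up, n = 287.

287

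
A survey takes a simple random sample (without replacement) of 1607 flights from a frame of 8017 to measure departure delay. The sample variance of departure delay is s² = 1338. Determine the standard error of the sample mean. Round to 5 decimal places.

0.81591

Under SRS without replacement, Var(ȳ) = (1 − f)·s²/n with f = n/N = 1607/8017 = 0.20044905.
Var(ȳ) = (1 − 0.20044905)·1338/1607 = 0.79955095·0.83260734 = 0.665712.
SE(ȳ) = √(0.665712) = 0.81591.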